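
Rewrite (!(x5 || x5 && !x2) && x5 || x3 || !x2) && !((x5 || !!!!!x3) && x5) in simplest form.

(x3 || !x2) && !x5

(!(x5 || x5 && !x2) && x5 || x3 || !x2) && !((x5 || !!!!!x3) && x5)
= (!(x5 || x5 && !x2) && x5 || x3 || !x2) && !((x5 || !!!x3) && x5)
= (!(x5 || x5 && !x2) && x5 || x3 || !x2) && !((x5 || !x3) && x5)
= (!x5 && x5 || x3 || !x2) && !((x5 || !x3) && x5)
= (x3 || !x2) && !((x5 || !x3) && x5)
= (x3 || !x2) && !x5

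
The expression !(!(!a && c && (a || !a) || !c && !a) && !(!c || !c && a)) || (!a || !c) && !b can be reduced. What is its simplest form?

!(!(!a && c && (a || !a) || !c && !a) && !(!c || !c && a)) || (!a || !c) && !b
= !(!(!a && c || !c && !a) && !(!c || !c && a)) || (!a || !c) && !b   [complement / identity]
= !(!!a && !(!c || !c && a)) || (!a || !c) && !b   [distribution]
= !(!!a && !!c) || (!a || !c) && !b   [absorption]
= !a || !c || (!a || !c) && !b   [De Morgan]
= !a || !c   [absorption]

!a || !c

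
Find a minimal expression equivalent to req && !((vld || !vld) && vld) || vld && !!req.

req && !((vld || !vld) && vld) || vld && !!req
= req && !vld || vld && !!req   [complement / identity]
= req && !vld || vld && req   [double negation]
= req   [distribution]

req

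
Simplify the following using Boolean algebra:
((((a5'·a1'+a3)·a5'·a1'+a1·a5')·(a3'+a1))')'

((((a5'·a1'+a3)·a5'·a1'+a1·a5')·(a3'+a1))')'
= (((a5'·a1'+a1·a5')·(a3'+a1))')'   [absorption]
= ((a5'·(a3'+a1))')'   [distribution]
= a5'·(a3'+a1)   [double negation]

a5'·(a3'+a1)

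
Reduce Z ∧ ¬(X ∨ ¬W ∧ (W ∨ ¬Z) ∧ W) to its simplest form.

Z ∧ ¬X

Z ∧ ¬(X ∨ ¬W ∧ (W ∨ ¬Z) ∧ W)
= Z ∧ ¬(X ∨ ¬W ∧ W)   — absorption
= Z ∧ ¬X   — complement / identity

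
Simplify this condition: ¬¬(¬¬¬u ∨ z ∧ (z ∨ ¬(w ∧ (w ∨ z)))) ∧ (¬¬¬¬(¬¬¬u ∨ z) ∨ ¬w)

¬u ∨ z

¬¬(¬¬¬u ∨ z ∧ (z ∨ ¬(w ∧ (w ∨ z)))) ∧ (¬¬¬¬(¬¬¬u ∨ z) ∨ ¬w)
= ¬¬(¬¬¬u ∨ z ∧ (z ∨ ¬w)) ∧ (¬¬¬¬(¬¬¬u ∨ z) ∨ ¬w)
= ¬¬(¬¬¬u ∨ z) ∧ (¬¬¬¬(¬¬¬u ∨ z) ∨ ¬w)
= ¬¬(¬¬¬u ∨ z) ∧ (¬¬(¬¬¬u ∨ z) ∨ ¬w)
= ¬¬(¬¬¬u ∨ z)
= ¬¬(¬u ∨ z)
= ¬u ∨ z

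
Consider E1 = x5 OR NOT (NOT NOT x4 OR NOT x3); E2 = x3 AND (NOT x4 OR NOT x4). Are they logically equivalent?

E1: x5 OR NOT (NOT NOT x4 OR NOT x3)
    = x5 OR NOT x4 AND x3   [De Morgan]
E2: x3 AND (NOT x4 OR NOT x4)
    = x3 AND NOT x4   [idempotence]
These differ: at x3=0, x4=0, x5=1, E1 = 1 but E2 = 0.

No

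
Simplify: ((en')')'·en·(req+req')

0

((en')')'·en·(req+req')
= ((en')')'·en   (complement / identity)
= en'·en   (double negation)
= 0   (complement)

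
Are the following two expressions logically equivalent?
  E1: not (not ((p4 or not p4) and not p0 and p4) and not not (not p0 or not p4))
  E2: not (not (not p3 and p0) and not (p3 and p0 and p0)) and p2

No

E1: not (not ((p4 or not p4) and not p0 and p4) and not not (not p0 or not p4))
    = (p4 or not p4) and not p0 and p4 or not (not p0 or not p4)   (De Morgan)
    = not p0 and p4 or not (not p0 or not p4)   (complement / identity)
    = not p0 and p4 or p0 and p4   (De Morgan)
    = p4   (distribution)
E2: not (not (not p3 and p0) and not (p3 and p0 and p0)) and p2
    = (not p3 and p0 or p3 and p0 and p0) and p2   (De Morgan)
    = (not p3 and p0 or p3 and p0) and p2   (idempotence)
    = p0 and p2   (distribution)
These differ: at p0=1, p2=0, p3=0, p4=1, E1 = 1 but E2 = 0.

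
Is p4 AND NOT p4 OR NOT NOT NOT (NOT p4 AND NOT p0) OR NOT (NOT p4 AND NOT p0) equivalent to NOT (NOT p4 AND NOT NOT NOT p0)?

E1: p4 AND NOT p4 OR NOT NOT NOT (NOT p4 AND NOT p0) OR NOT (NOT p4 AND NOT p0)
    = p4 AND NOT p4 OR NOT (NOT p4 AND NOT p0) OR NOT (NOT p4 AND NOT p0)   [double negation]
    = NOT (NOT p4 AND NOT p0) OR NOT (NOT p4 AND NOT p0)   [complement / identity]
    = NOT (NOT p4 AND NOT p0)   [idempotence]
    = p4 OR p0   [De Morgan]
E2: NOT (NOT p4 AND NOT NOT NOT p0)
    = NOT (NOT p4 AND NOT p0)   [double negation]
    = p4 OR p0   [De Morgan]
Both reduce to p4 OR p0, so they are equivalent.

Yes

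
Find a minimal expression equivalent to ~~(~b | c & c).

~~(~b | c & c)
= ~b | c & c   — double negation
= ~b | c   — idempotence

~b | c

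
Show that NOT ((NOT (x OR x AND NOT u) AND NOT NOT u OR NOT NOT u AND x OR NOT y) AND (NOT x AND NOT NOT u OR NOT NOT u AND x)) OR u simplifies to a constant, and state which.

TRUE

NOT ((NOT (x OR x AND NOT u) AND NOT NOT u OR NOT NOT u AND x OR NOT y) AND (NOT x AND NOT NOT u OR NOT NOT u AND x)) OR u
= NOT ((NOT x AND NOT NOT u OR NOT NOT u AND x OR NOT y) AND (NOT x AND NOT NOT u OR NOT NOT u AND x)) OR u   (absorption)
= NOT (NOT x AND NOT NOT u OR NOT NOT u AND x) OR u   (absorption)
= NOT NOT NOT u OR u   (distribution)
= NOT u OR u   (double negation)
= TRUE   (complement)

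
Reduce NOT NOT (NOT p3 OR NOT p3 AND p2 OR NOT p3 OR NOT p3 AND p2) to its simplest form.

NOT NOT (NOT p3 OR NOT p3 AND p2 OR NOT p3 OR NOT p3 AND p2)
= NOT NOT (NOT p3 OR NOT p3 AND p2)   — idempotence
= NOT NOT NOT p3   — absorption
= NOT p3   — double negation

NOT p3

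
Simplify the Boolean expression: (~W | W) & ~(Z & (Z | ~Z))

~Z

(~W | W) & ~(Z & (Z | ~Z))
= (~W | W) & ~Z   [complement / identity]
= ~Z   [complement / identity]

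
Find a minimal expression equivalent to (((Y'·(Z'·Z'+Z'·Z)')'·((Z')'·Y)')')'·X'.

(((Y'·(Z'·Z'+Z'·Z)')'·((Z')'·Y)')')'·X'
= (((Y'·(Z')')'·((Z')'·Y)')')'·X'
= (Y'·(Z')'+(Z')'·Y)'·X'
= ((Z')')'·X'
= Z'·X'

Z'·X'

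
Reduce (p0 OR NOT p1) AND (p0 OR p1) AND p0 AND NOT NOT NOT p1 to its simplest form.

(p0 OR NOT p1) AND (p0 OR p1) AND p0 AND NOT NOT NOT p1
= (p0 OR NOT p1) AND (p0 OR p1) AND p0 AND NOT p1   (double negation)
= (p0 OR NOT p1) AND p0 AND NOT p1   (absorption)
= p0 AND NOT p1   (absorption)

p0 AND NOT p1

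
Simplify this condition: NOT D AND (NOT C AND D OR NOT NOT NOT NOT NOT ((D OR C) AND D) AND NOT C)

NOT D AND (NOT C AND D OR NOT NOT NOT NOT NOT ((D OR C) AND D) AND NOT C)
= NOT D AND (NOT C AND D OR NOT NOT NOT NOT NOT D AND NOT C)
= NOT D AND (NOT C AND D OR NOT NOT NOT D AND NOT C)
= NOT D AND (NOT C AND D OR NOT D AND NOT C)
= NOT D AND NOT C

NOT D AND NOT C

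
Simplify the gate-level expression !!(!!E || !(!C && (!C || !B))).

!!(!!E || !(!C && (!C || !B)))
= !(!E && !C && (!C || !B))
= !(!E && !C)
= E || C

E || C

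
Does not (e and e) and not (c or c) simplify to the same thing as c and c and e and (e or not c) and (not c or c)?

E1: not (e and e) and not (c or c)
    = not e and not (c or c)   (idempotence)
    = not e and not c   (idempotence)
E2: c and c and e and (e or not c) and (not c or c)
    = c and e and (e or not c) and (not c or c)   (idempotence)
    = c and e and (e or not c)   (complement / identity)
    = c and e   (absorption)
These differ: at c=0, e=0, E1 = 1 but E2 = 0.

No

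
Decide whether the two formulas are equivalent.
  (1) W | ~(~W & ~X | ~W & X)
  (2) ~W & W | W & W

E1: W | ~(~W & ~X | ~W & X)
    = W | ~~W
    = W | W
    = W
E2: ~W & W | W & W
    = W
Both reduce to W, so they are equivalent.

Yes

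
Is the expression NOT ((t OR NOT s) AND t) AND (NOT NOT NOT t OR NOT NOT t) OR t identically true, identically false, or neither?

NOT ((t OR NOT s) AND t) AND (NOT NOT NOT t OR NOT NOT t) OR t
= NOT ((t OR NOT s) AND t) AND (NOT NOT NOT t OR t) OR t   — double negation
= NOT ((t OR NOT s) AND t) AND (NOT t OR t) OR t   — double negation
= NOT t AND (NOT t OR t) OR t   — absorption
= NOT t OR t   — complement / identity
= TRUE   — complement

identically true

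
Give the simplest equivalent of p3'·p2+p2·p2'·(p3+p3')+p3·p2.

p2

p3'·p2+p2·p2'·(p3+p3')+p3·p2
= p3'·p2+p2·p2'+p3·p2   (complement / identity)
= p3'·p2+p3·p2   (complement / identity)
= p2   (distribution)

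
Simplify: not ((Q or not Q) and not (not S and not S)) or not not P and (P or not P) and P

not ((Q or not Q) and not (not S and not S)) or not not P and (P or not P) and P
= not ((Q or not Q) and not (not S and not S)) or P and (P or not P) and P
= not ((Q or not Q) and not not S) or P and (P or not P) and P
= not not not S or P and (P or not P) and P
= not not not S or P and P
= not not not S or P
= not S or P

not S or P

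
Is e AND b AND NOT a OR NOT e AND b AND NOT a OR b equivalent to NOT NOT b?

Yes

E1: e AND b AND NOT a OR NOT e AND b AND NOT a OR b
    = b AND NOT a OR b   [distribution]
    = b   [absorption]
E2: NOT NOT b
    = b   [double negation]
Both reduce to b, so they are equivalent.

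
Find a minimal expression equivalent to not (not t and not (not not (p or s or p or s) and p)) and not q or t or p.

not (not t and not (not not (p or s or p or s) and p)) and not q or t or p
= (t or not not (p or s or p or s) and p) and not q or t or p
= (t or (p or s or p or s) and p) and not q or t or p
= (t or (p or s) and p) and not q or t or p
= (t or p) and not q or t or p
= t or p

t or p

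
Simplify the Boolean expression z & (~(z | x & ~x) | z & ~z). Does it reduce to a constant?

0

z & (~(z | x & ~x) | z & ~z)
= z & (~z | z & ~z)   (complement / identity)
= z & ~z   (complement / identity)
= 0   (complement)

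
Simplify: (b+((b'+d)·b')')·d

(b+((b'+d)·b')')·d
= (b+(b')')·d   — absorption
= (b+b)·d   — double negation
= b·d   — idempotence

b·d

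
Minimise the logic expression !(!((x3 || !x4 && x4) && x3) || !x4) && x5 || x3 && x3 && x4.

!(!((x3 || !x4 && x4) && x3) || !x4) && x5 || x3 && x3 && x4
= !(!(x3 && x3) || !x4) && x5 || x3 && x3 && x4   — complement / identity
= x3 && x3 && x4 && x5 || x3 && x3 && x4   — De Morgan
= x3 && x3 && x4   — absorption
= x3 && x4   — idempotence

x3 && x4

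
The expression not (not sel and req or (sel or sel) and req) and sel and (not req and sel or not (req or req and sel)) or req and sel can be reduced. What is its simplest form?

not (not sel and req or (sel or sel) and req) and sel and (not req and sel or not (req or req and sel)) or req and sel
= not (not sel and req or sel and req) and sel and (not req and sel or not (req or req and sel)) or req and sel   (idempotence)
= not (not sel and req or sel and req) and sel and (not req and sel or not req) or req and sel   (absorption)
= not req and sel and (not req and sel or not req) or req and sel   (distribution)
= not req and sel or req and sel   (absorption)
= sel   (distribution)

sel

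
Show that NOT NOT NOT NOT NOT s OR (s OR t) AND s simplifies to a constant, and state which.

NOT NOT NOT NOT NOT s OR (s OR t) AND s
= NOT NOT NOT s OR (s OR t) AND s   (double negation)
= NOT NOT NOT s OR s   (absorption)
= NOT s OR s   (double negation)
= TRUE   (complement)

TRUE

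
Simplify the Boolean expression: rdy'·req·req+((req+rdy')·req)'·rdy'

rdy'·req·req+((req+rdy')·req)'·rdy'
= rdy'·req·req+req'·rdy'
= rdy'·req+req'·rdy'
= rdy'

rdy'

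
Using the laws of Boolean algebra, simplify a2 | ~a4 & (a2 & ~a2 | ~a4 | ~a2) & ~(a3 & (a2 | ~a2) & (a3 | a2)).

a2 | ~a4 & (a2 & ~a2 | ~a4 | ~a2) & ~(a3 & (a2 | ~a2) & (a3 | a2))
= a2 | ~a4 & (a2 & ~a2 | ~a4 | ~a2) & ~(a3 & (a3 | a2))   (complement / identity)
= a2 | ~a4 & (~a4 | ~a2) & ~(a3 & (a3 | a2))   (complement / identity)
= a2 | ~a4 & ~(a3 & (a3 | a2))   (absorption)
= a2 | ~a4 & ~a3   (absorption)

a2 | ~a4 & ~a3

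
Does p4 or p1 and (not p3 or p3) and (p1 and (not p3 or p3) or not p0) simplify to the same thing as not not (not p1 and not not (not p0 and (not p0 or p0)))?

E1: p4 or p1 and (not p3 or p3) and (p1 and (not p3 or p3) or not p0)
    = p4 or p1 and (not p3 or p3)   [absorption]
    = p4 or p1   [complement / identity]
E2: not not (not p1 and not not (not p0 and (not p0 or p0)))
    = not p1 and not not (not p0 and (not p0 or p0))   [double negation]
    = not p1 and not not not p0   [complement / identity]
    = not p1 and not p0   [double negation]
These differ: at p0=0, p1=1, p3=0, p4=1, E1 = 1 but E2 = 0.

No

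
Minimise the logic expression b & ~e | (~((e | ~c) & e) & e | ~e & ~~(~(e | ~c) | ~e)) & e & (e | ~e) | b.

b

b & ~e | (~((e | ~c) & e) & e | ~e & ~~(~(e | ~c) | ~e)) & e & (e | ~e) | b
= b & ~e | (~((e | ~c) & e) & e | ~e & ~((e | ~c) & e)) & e & (e | ~e) | b
= b & ~e | ~((e | ~c) & e) & e & (e | ~e) | b
= b & ~e | ~e & e & (e | ~e) | b
= b & ~e | ~e & e | b
= b & ~e | b
= b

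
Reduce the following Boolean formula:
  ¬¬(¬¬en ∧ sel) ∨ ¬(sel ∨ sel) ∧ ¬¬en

en

¬¬(¬¬en ∧ sel) ∨ ¬(sel ∨ sel) ∧ ¬¬en
= ¬¬(¬¬en ∧ sel) ∨ ¬sel ∧ ¬¬en
= ¬¬en ∧ sel ∨ ¬sel ∧ ¬¬en
= ¬¬en
= en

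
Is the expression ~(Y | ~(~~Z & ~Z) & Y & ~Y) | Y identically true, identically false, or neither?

~(Y | ~(~~Z & ~Z) & Y & ~Y) | Y
= ~(Y | (~Z | Z) & Y & ~Y) | Y   (De Morgan)
= ~(Y | Y & ~Y) | Y   (complement / identity)
= ~Y | Y   (complement / identity)
= 1   (complement)

identically true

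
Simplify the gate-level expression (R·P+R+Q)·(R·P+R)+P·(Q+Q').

R+P

(R·P+R+Q)·(R·P+R)+P·(Q+Q')
= R·P+R+P·(Q+Q')   [absorption]
= R·P+R+P   [complement / identity]
= R+P   [absorption]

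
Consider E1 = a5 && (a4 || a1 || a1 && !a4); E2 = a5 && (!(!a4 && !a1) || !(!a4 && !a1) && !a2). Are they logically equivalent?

E1: a5 && (a4 || a1 || a1 && !a4)
    = a5 && (a4 || a1)
E2: a5 && (!(!a4 && !a1) || !(!a4 && !a1) && !a2)
    = a5 && !(!a4 && !a1)
    = a5 && (a4 || a1)
Both reduce to a5 && (a4 || a1), so they are equivalent.

Yes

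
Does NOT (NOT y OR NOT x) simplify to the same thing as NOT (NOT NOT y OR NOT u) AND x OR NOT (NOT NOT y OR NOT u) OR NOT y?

No

E1: NOT (NOT y OR NOT x)
    = y AND x   (De Morgan)
E2: NOT (NOT NOT y OR NOT u) AND x OR NOT (NOT NOT y OR NOT u) OR NOT y
    = NOT (NOT NOT y OR NOT u) OR NOT y   (absorption)
    = NOT y AND u OR NOT y   (De Morgan)
    = NOT y   (absorption)
These differ: at u=1, x=1, y=0, E1 = 0 but E2 = 1.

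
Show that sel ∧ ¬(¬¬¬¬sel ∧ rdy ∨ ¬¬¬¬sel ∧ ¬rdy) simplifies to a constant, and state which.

False

sel ∧ ¬(¬¬¬¬sel ∧ rdy ∨ ¬¬¬¬sel ∧ ¬rdy)
= sel ∧ ¬¬¬¬¬sel   (distribution)
= sel ∧ ¬¬¬sel   (double negation)
= sel ∧ ¬sel   (double negation)
= False   (complement)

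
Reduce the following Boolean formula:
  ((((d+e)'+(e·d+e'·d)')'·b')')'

((((d+e)'+(e·d+e'·d)')'·b')')'
= ((d+e)'+(e·d+e'·d)')'·b'   — double negation
= (d+e)·(e·d+e'·d)·b'   — De Morgan
= (d+e)·d·b'   — distribution
= d·b'   — absorption

d·b'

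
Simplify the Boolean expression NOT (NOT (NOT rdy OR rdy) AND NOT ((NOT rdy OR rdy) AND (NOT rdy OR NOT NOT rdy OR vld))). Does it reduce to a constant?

TRUE

NOT (NOT (NOT rdy OR rdy) AND NOT ((NOT rdy OR rdy) AND (NOT rdy OR NOT NOT rdy OR vld)))
= NOT rdy OR rdy OR (NOT rdy OR rdy) AND (NOT rdy OR NOT NOT rdy OR vld)   (De Morgan)
= NOT rdy OR rdy OR (NOT rdy OR rdy) AND (NOT rdy OR rdy OR vld)   (double negation)
= NOT rdy OR rdy OR NOT rdy OR rdy   (absorption)
= NOT rdy OR rdy   (idempotence)
= TRUE   (complement)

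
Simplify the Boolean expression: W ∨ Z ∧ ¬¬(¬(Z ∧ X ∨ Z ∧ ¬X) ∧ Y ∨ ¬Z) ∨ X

W ∨ X

W ∨ Z ∧ ¬¬(¬(Z ∧ X ∨ Z ∧ ¬X) ∧ Y ∨ ¬Z) ∨ X
= W ∨ Z ∧ ¬¬(¬Z ∧ Y ∨ ¬Z) ∨ X   [distribution]
= W ∨ Z ∧ ¬¬¬Z ∨ X   [absorption]
= W ∨ Z ∧ ¬Z ∨ X   [double negation]
= W ∨ X   [complement / identity]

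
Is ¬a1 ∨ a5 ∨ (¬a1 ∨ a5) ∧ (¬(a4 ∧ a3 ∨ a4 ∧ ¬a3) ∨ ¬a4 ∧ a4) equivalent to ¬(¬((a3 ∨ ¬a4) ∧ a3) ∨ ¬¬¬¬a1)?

No

E1: ¬a1 ∨ a5 ∨ (¬a1 ∨ a5) ∧ (¬(a4 ∧ a3 ∨ a4 ∧ ¬a3) ∨ ¬a4 ∧ a4)
    = ¬a1 ∨ a5 ∨ (¬a1 ∨ a5) ∧ ¬(a4 ∧ a3 ∨ a4 ∧ ¬a3)
    = ¬a1 ∨ a5 ∨ (¬a1 ∨ a5) ∧ ¬a4
    = ¬a1 ∨ a5
E2: ¬(¬((a3 ∨ ¬a4) ∧ a3) ∨ ¬¬¬¬a1)
    = ¬(¬a3 ∨ ¬¬¬¬a1)
    = ¬(¬a3 ∨ ¬¬a1)
    = a3 ∧ ¬a1
These differ: at a1=1, a3=0, a4=1, a5=1, E1 = 1 but E2 = 0.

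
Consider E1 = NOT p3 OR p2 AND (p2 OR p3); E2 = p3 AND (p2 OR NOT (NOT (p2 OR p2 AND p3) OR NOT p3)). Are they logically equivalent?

E1: NOT p3 OR p2 AND (p2 OR p3)
    = NOT p3 OR p2   [absorption]
E2: p3 AND (p2 OR NOT (NOT (p2 OR p2 AND p3) OR NOT p3))
    = p3 AND (p2 OR (p2 OR p2 AND p3) AND p3)   [De Morgan]
    = p3 AND (p2 OR p2 AND p3)   [absorption]
    = p3 AND p2   [absorption]
These differ: at p2=0, p3=0, E1 = 1 but E2 = 0.

No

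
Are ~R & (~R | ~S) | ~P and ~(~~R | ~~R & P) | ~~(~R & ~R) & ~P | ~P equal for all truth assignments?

E1: ~R & (~R | ~S) | ~P
    = ~R | ~P
E2: ~(~~R | ~~R & P) | ~~(~R & ~R) & ~P | ~P
    = ~~~R | ~~(~R & ~R) & ~P | ~P
    = ~~~R | ~~~R & ~P | ~P
    = ~~~R | ~P
    = ~R | ~P
Both reduce to ~R | ~P, so they are equivalent.

Yes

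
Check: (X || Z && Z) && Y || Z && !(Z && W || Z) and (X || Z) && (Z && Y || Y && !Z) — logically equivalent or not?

Yes

E1: (X || Z && Z) && Y || Z && !(Z && W || Z)
    = (X || Z && Z) && Y || Z && !Z   [absorption]
    = (X || Z && Z) && Y   [complement / identity]
    = (X || Z) && Y   [idempotence]
E2: (X || Z) && (Z && Y || Y && !Z)
    = (X || Z) && Y   [distribution]
Both reduce to (X || Z) && Y, so they are equivalent.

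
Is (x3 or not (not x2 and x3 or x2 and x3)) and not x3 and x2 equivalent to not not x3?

No

E1: (x3 or not (not x2 and x3 or x2 and x3)) and not x3 and x2
    = (x3 or not x3) and not x3 and x2   — distribution
    = not x3 and x2   — complement / identity
E2: not not x3
    = x3   — double negation
These differ: at x2=1, x3=1, E1 = 0 but E2 = 1.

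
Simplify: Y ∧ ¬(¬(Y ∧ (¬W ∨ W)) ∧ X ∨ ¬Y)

Y

Y ∧ ¬(¬(Y ∧ (¬W ∨ W)) ∧ X ∨ ¬Y)
= Y ∧ ¬(¬Y ∧ X ∨ ¬Y)
= Y ∧ ¬¬Y
= Y ∧ Y
= Y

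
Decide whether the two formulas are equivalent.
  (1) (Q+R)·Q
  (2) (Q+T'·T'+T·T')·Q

Yes

E1: (Q+R)·Q
    = Q   — absorption
E2: (Q+T'·T'+T·T')·Q
    = (Q+T')·Q   — distribution
    = Q   — absorption
Both reduce to Q, so they are equivalent.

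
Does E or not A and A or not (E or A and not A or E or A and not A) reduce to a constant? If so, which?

yes, True

E or not A and A or not (E or A and not A or E or A and not A)
= E or not A and A or not (E or A and not A)   — idempotence
= E or not (E or A and not A)   — complement / identity
= E or not E   — complement / identity
= True   — complement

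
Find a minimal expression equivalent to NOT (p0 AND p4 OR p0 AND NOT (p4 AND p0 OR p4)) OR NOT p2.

NOT p0 OR NOT p2

NOT (p0 AND p4 OR p0 AND NOT (p4 AND p0 OR p4)) OR NOT p2
= NOT (p0 AND p4 OR p0 AND NOT p4) OR NOT p2
= NOT p0 OR NOT p2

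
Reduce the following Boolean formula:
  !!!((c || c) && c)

!!!((c || c) && c)
= !!!(c && c)   [idempotence]
= !!!c   [idempotence]
= !c   [double negation]

!c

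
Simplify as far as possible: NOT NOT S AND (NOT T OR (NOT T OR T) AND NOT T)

NOT NOT S AND (NOT T OR (NOT T OR T) AND NOT T)
= NOT NOT S AND (NOT T OR NOT T)
= NOT NOT S AND NOT T
= S AND NOT T

S AND NOT T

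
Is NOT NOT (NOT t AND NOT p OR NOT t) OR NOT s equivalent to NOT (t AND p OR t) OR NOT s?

E1: NOT NOT (NOT t AND NOT p OR NOT t) OR NOT s
    = NOT NOT NOT t OR NOT s   — absorption
    = NOT t OR NOT s   — double negation
E2: NOT (t AND p OR t) OR NOT s
    = NOT t OR NOT s   — absorption
Both reduce to NOT t OR NOT s, so they are equivalent.

Yes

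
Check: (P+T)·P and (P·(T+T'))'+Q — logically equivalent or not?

E1: (P+T)·P
    = P   — absorption
E2: (P·(T+T'))'+Q
    = P'+Q   — complement / identity
These differ: at P=0, Q=1, T=0, E1 = 0 but E2 = 1.

No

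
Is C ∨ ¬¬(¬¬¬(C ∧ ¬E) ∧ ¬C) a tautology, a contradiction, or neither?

C ∨ ¬¬(¬¬¬(C ∧ ¬E) ∧ ¬C)
= C ∨ ¬¬(¬(C ∧ ¬E) ∧ ¬C)   [double negation]
= C ∨ ¬(C ∧ ¬E ∨ C)   [De Morgan]
= C ∨ ¬C   [absorption]
= True   [complement]

tautology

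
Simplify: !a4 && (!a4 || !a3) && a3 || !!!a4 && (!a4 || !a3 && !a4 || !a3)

!a4

!a4 && (!a4 || !a3) && a3 || !!!a4 && (!a4 || !a3 && !a4 || !a3)
= !a4 && (!a4 || !a3) && a3 || !a4 && (!a4 || !a3 && !a4 || !a3)
= !a4 && (!a4 || !a3) && a3 || !a4 && (!a4 || !a3)
= !a4 && (!a4 || !a3)
= !a4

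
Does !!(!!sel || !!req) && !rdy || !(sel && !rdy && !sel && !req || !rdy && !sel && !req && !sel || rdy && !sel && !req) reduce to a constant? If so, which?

!!(!!sel || !!req) && !rdy || !(sel && !rdy && !sel && !req || !rdy && !sel && !req && !sel || rdy && !sel && !req)
= !(!sel && !req) && !rdy || !(sel && !rdy && !sel && !req || !rdy && !sel && !req && !sel || rdy && !sel && !req)   — De Morgan
= !(!sel && !req) && !rdy || !(!rdy && !sel && !req || rdy && !sel && !req)   — distribution
= !(!sel && !req) && !rdy || !(!sel && !req)   — distribution
= !(!sel && !req)   — absorption
= sel || req   — De Morgan
This depends on req, sel, so it is not a constant.

no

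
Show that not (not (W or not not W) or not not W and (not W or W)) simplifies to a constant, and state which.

False

not (not (W or not not W) or not not W and (not W or W))
= not (not (W or not not W) or not not W)
= not (not (W or W) or not not W)
= not (not W or not not W)
= W and not W
= False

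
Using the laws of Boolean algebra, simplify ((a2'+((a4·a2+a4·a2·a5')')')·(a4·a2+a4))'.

a4'

((a2'+((a4·a2+a4·a2·a5')')')·(a4·a2+a4))'
= ((a2'+((a4·a2)')')·(a4·a2+a4))'   [absorption]
= ((a2'+a4·a2)·(a4·a2+a4))'   [double negation]
= (a2'·a4+a4·a2)'   [distribution]
= a4'   [distribution]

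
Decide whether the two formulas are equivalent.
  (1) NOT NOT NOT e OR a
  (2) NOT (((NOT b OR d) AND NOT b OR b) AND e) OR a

Yes

E1: NOT NOT NOT e OR a
    = NOT e OR a   — double negation
E2: NOT (((NOT b OR d) AND NOT b OR b) AND e) OR a
    = NOT ((NOT b OR b) AND e) OR a   — absorption
    = NOT e OR a   — complement / identity
Both reduce to NOT e OR a, so they are equivalent.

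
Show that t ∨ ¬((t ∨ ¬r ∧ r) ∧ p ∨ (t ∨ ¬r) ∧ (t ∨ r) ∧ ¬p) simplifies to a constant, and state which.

t ∨ ¬((t ∨ ¬r ∧ r) ∧ p ∨ (t ∨ ¬r) ∧ (t ∨ r) ∧ ¬p)
= t ∨ ¬((t ∨ ¬r ∧ r) ∧ p ∨ (t ∨ ¬r ∧ r) ∧ ¬p)   (distribution)
= t ∨ ¬(t ∨ ¬r ∧ r)   (distribution)
= t ∨ ¬t   (complement / identity)
= True   (complement)

True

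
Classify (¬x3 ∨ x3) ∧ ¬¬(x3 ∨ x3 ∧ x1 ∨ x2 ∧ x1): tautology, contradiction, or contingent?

(¬x3 ∨ x3) ∧ ¬¬(x3 ∨ x3 ∧ x1 ∨ x2 ∧ x1)
= ¬¬(x3 ∨ x3 ∧ x1 ∨ x2 ∧ x1)
= x3 ∨ x3 ∧ x1 ∨ x2 ∧ x1
= x3 ∨ x2 ∧ x1
This depends on x1, x2, x3, so it is not a constant.

contingent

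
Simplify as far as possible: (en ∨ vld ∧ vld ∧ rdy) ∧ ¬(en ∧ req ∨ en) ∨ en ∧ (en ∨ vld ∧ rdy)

(en ∨ vld ∧ vld ∧ rdy) ∧ ¬(en ∧ req ∨ en) ∨ en ∧ (en ∨ vld ∧ rdy)
= (en ∨ vld ∧ rdy) ∧ ¬(en ∧ req ∨ en) ∨ en ∧ (en ∨ vld ∧ rdy)
= (en ∨ vld ∧ rdy) ∧ ¬en ∨ en ∧ (en ∨ vld ∧ rdy)
= en ∨ vld ∧ rdy

en ∨ vld ∧ rdy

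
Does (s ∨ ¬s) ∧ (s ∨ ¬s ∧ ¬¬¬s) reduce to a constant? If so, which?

yes, True

(s ∨ ¬s) ∧ (s ∨ ¬s ∧ ¬¬¬s)
= ¬s ∧ ¬s ∧ ¬¬¬s ∨ s   (distribution)
= ¬s ∧ ¬s ∧ ¬s ∨ s   (double negation)
= ¬s ∧ ¬s ∨ s   (idempotence)
= ¬s ∨ s   (idempotence)
= True   (complement)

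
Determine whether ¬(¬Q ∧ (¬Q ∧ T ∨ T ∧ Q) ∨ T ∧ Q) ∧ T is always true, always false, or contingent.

¬(¬Q ∧ (¬Q ∧ T ∨ T ∧ Q) ∨ T ∧ Q) ∧ T
= ¬(¬Q ∧ T ∨ T ∧ Q) ∧ T   (distribution)
= ¬T ∧ T   (distribution)
= False   (complement)

always false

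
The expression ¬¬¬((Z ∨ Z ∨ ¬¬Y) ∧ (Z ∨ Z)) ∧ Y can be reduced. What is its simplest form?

¬Z ∧ Y

¬¬¬((Z ∨ Z ∨ ¬¬Y) ∧ (Z ∨ Z)) ∧ Y
= ¬¬¬((Z ∨ Z ∨ Y) ∧ (Z ∨ Z)) ∧ Y   (double negation)
= ¬¬¬(Z ∨ Z) ∧ Y   (absorption)
= ¬¬¬Z ∧ Y   (idempotence)
= ¬Z ∧ Y   (double negation)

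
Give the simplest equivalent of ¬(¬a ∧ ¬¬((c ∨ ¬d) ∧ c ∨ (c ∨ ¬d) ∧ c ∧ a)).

¬(¬a ∧ ¬¬((c ∨ ¬d) ∧ c ∨ (c ∨ ¬d) ∧ c ∧ a))
= a ∨ ¬((c ∨ ¬d) ∧ c ∨ (c ∨ ¬d) ∧ c ∧ a)   (De Morgan)
= a ∨ ¬((c ∨ ¬d) ∧ c)   (absorption)
= a ∨ ¬c   (absorption)

a ∨ ¬c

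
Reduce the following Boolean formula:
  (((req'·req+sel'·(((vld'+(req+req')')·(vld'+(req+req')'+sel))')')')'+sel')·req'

(((req'·req+sel'·(((vld'+(req+req')')·(vld'+(req+req')'+sel))')')')'+sel')·req'
= (((req'·req+sel'·((vld'+(req+req')')')')')'+sel')·req'   — absorption
= (((sel'·((vld'+(req+req')')')')')'+sel')·req'   — complement / identity
= (sel'·((vld'+(req+req')')')'+sel')·req'   — double negation
= (sel'·(vld·(req+req'))'+sel')·req'   — De Morgan
= (sel'·vld'+sel')·req'   — complement / identity
= sel'·req'   — absorption

sel'·req'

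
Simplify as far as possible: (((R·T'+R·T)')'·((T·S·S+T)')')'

(((R·T'+R·T)')'·((T·S·S+T)')')'
= (((R·T'+R·T)')'·((T·S+T)')')'   — idempotence
= (((R·T'+R·T)')'·(T')')'   — absorption
= (R·T'+R·T)'+T'   — De Morgan
= R'+T'   — distribution

R'+T'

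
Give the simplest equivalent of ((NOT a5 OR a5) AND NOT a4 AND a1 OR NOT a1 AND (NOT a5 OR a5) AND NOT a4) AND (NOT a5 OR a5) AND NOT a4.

((NOT a5 OR a5) AND NOT a4 AND a1 OR NOT a1 AND (NOT a5 OR a5) AND NOT a4) AND (NOT a5 OR a5) AND NOT a4
= (NOT a5 OR a5) AND NOT a4 AND (NOT a5 OR a5) AND NOT a4   — distribution
= (NOT a5 OR a5) AND NOT a4   — idempotence
= NOT a4   — complement / identity

NOT a4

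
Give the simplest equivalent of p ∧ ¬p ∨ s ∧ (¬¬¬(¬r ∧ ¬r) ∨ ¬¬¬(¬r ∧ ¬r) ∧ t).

p ∧ ¬p ∨ s ∧ (¬¬¬(¬r ∧ ¬r) ∨ ¬¬¬(¬r ∧ ¬r) ∧ t)
= p ∧ ¬p ∨ s ∧ ¬¬¬(¬r ∧ ¬r)
= p ∧ ¬p ∨ s ∧ ¬¬¬¬r
= s ∧ ¬¬¬¬r
= s ∧ ¬¬r
= s ∧ r

s ∧ r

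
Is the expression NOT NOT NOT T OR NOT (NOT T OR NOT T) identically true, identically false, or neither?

identically true

NOT NOT NOT T OR NOT (NOT T OR NOT T)
= NOT NOT NOT T OR T AND T   [De Morgan]
= NOT NOT NOT T OR T   [idempotence]
= NOT T OR T   [double negation]
= TRUE   [complement]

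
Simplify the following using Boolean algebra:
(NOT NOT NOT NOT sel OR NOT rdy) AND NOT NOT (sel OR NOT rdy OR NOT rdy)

sel OR NOT rdy

(NOT NOT NOT NOT sel OR NOT rdy) AND NOT NOT (sel OR NOT rdy OR NOT rdy)
= (NOT NOT NOT NOT sel OR NOT rdy) AND NOT NOT (sel OR NOT rdy)   — idempotence
= (NOT NOT sel OR NOT rdy) AND NOT NOT (sel OR NOT rdy)   — double negation
= (NOT NOT sel OR NOT rdy) AND (sel OR NOT rdy)   — double negation
= (sel OR NOT rdy) AND (sel OR NOT rdy)   — double negation
= sel OR NOT rdy   — idempotence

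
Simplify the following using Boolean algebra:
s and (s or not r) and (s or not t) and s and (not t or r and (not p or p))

s and (s or not r) and (s or not t) and s and (not t or r and (not p or p))
= s and (s or not r) and (s or not t) and s and (not t or r)
= s and (s or not r) and s and (not t or r)
= s and s and (not t or r)
= s and (not t or r)

s and (not t or r)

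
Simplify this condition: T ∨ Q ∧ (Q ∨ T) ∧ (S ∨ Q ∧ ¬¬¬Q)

T ∨ Q ∧ S

T ∨ Q ∧ (Q ∨ T) ∧ (S ∨ Q ∧ ¬¬¬Q)
= T ∨ Q ∧ (Q ∨ T) ∧ (S ∨ Q ∧ ¬Q)   (double negation)
= T ∨ Q ∧ (S ∨ Q ∧ ¬Q)   (absorption)
= T ∨ Q ∧ S   (complement / identity)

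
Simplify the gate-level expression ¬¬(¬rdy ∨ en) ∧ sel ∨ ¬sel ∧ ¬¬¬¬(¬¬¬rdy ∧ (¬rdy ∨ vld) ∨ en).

¬¬(¬rdy ∨ en) ∧ sel ∨ ¬sel ∧ ¬¬¬¬(¬¬¬rdy ∧ (¬rdy ∨ vld) ∨ en)
= ¬¬(¬rdy ∨ en) ∧ sel ∨ ¬sel ∧ ¬¬¬¬(¬rdy ∧ (¬rdy ∨ vld) ∨ en)   (double negation)
= ¬¬(¬rdy ∨ en) ∧ sel ∨ ¬sel ∧ ¬¬(¬rdy ∧ (¬rdy ∨ vld) ∨ en)   (double negation)
= ¬¬(¬rdy ∨ en) ∧ sel ∨ ¬sel ∧ ¬¬(¬rdy ∨ en)   (absorption)
= (sel ∨ ¬sel) ∧ ¬¬(¬rdy ∨ en)   (distribution)
= ¬¬(¬rdy ∨ en)   (complement / identity)
= ¬rdy ∨ en   (double negation)

¬rdy ∨ en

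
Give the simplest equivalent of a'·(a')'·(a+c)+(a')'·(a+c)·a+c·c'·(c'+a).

a'·(a')'·(a+c)+(a')'·(a+c)·a+c·c'·(c'+a)
= a'·(a')'·(a+c)+(a')'·(a+c)·a+c·c'   — absorption
= (a')'·(a+c)+c·c'   — distribution
= a·(a+c)+c·c'   — double negation
= a+c·c'   — absorption
= a   — complement / identity

a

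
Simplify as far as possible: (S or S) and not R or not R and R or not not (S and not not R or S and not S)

(S or S) and not R or not R and R or not not (S and not not R or S and not S)
= (S or S) and not R or not R and R or not not (S and not not R)   [complement / identity]
= (S or S) and not R or not not (S and not not R)   [complement / identity]
= (S or S) and not R or not not (S and R)   [double negation]
= S and not R or not not (S and R)   [idempotence]
= S and not R or S and R   [double negation]
= S   [distribution]

S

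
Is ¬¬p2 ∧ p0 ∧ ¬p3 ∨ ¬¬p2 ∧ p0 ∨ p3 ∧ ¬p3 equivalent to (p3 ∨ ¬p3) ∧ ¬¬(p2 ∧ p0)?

Yes

E1: ¬¬p2 ∧ p0 ∧ ¬p3 ∨ ¬¬p2 ∧ p0 ∨ p3 ∧ ¬p3
    = ¬¬p2 ∧ p0 ∨ p3 ∧ ¬p3   — absorption
    = p2 ∧ p0 ∨ p3 ∧ ¬p3   — double negation
    = p2 ∧ p0   — complement / identity
E2: (p3 ∨ ¬p3) ∧ ¬¬(p2 ∧ p0)
    = ¬¬(p2 ∧ p0)   — complement / identity
    = p2 ∧ p0   — double negation
Both reduce to p2 ∧ p0, so they are equivalent.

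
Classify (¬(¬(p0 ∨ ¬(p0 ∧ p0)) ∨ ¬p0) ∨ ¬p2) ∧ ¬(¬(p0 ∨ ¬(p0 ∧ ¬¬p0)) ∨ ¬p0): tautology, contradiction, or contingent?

contingent

(¬(¬(p0 ∨ ¬(p0 ∧ p0)) ∨ ¬p0) ∨ ¬p2) ∧ ¬(¬(p0 ∨ ¬(p0 ∧ ¬¬p0)) ∨ ¬p0)
= (¬(¬(p0 ∨ ¬(p0 ∧ p0)) ∨ ¬p0) ∨ ¬p2) ∧ ¬(¬(p0 ∨ ¬(p0 ∧ p0)) ∨ ¬p0)   [double negation]
= ¬(¬(p0 ∨ ¬(p0 ∧ p0)) ∨ ¬p0)   [absorption]
= ¬(¬(p0 ∨ ¬p0) ∨ ¬p0)   [idempotence]
= (p0 ∨ ¬p0) ∧ p0   [De Morgan]
= p0   [complement / identity]
This depends on p0, so it is not a constant.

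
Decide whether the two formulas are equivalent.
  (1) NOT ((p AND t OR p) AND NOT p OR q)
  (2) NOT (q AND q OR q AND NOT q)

E1: NOT ((p AND t OR p) AND NOT p OR q)
    = NOT (p AND NOT p OR q)
    = NOT q
E2: NOT (q AND q OR q AND NOT q)
    = NOT q
Both reduce to NOT q, so they are equivalent.

Yes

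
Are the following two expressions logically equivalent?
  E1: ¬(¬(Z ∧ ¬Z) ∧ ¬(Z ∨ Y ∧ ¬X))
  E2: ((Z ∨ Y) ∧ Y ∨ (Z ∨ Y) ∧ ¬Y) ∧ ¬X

No

E1: ¬(¬(Z ∧ ¬Z) ∧ ¬(Z ∨ Y ∧ ¬X))
    = Z ∧ ¬Z ∨ Z ∨ Y ∧ ¬X   [De Morgan]
    = Z ∨ Y ∧ ¬X   [complement / identity]
E2: ((Z ∨ Y) ∧ Y ∨ (Z ∨ Y) ∧ ¬Y) ∧ ¬X
    = (Z ∨ Y) ∧ ¬X   [distribution]
These differ: at X=1, Y=1, Z=1, E1 = 1 but E2 = 0.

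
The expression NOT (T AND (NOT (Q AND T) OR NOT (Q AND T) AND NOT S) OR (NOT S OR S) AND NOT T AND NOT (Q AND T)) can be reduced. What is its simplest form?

NOT (T AND (NOT (Q AND T) OR NOT (Q AND T) AND NOT S) OR (NOT S OR S) AND NOT T AND NOT (Q AND T))
= NOT (T AND (NOT (Q AND T) OR NOT (Q AND T) AND NOT S) OR NOT T AND NOT (Q AND T))   [complement / identity]
= NOT (T AND NOT (Q AND T) OR NOT T AND NOT (Q AND T))   [absorption]
= NOT NOT (Q AND T)   [distribution]
= Q AND T   [double negation]

Q AND T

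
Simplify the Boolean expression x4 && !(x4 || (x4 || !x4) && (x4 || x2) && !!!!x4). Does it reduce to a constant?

false

x4 && !(x4 || (x4 || !x4) && (x4 || x2) && !!!!x4)
= x4 && !(x4 || (x4 || !x4) && (x4 || x2) && !!x4)   [double negation]
= x4 && !(x4 || (x4 || !x4) && (x4 || x2) && x4)   [double negation]
= x4 && !(x4 || (x4 || !x4) && x4)   [absorption]
= x4 && !(x4 || x4)   [complement / identity]
= x4 && !x4   [idempotence]
= false   [complement]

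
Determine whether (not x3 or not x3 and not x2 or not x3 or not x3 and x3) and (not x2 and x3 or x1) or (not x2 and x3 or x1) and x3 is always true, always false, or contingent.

contingent

(not x3 or not x3 and not x2 or not x3 or not x3 and x3) and (not x2 and x3 or x1) or (not x2 and x3 or x1) and x3
= (not x3 or not x3 and not x2 or not x3) and (not x2 and x3 or x1) or (not x2 and x3 or x1) and x3   (complement / identity)
= (not x3 or not x3) and (not x2 and x3 or x1) or (not x2 and x3 or x1) and x3   (absorption)
= not x3 and (not x2 and x3 or x1) or (not x2 and x3 or x1) and x3   (idempotence)
= not x2 and x3 or x1   (distribution)
This depends on x1, x2, x3, so it is not a constant.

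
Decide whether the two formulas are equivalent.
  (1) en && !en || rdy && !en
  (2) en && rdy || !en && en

No

E1: en && !en || rdy && !en
    = rdy && !en
E2: en && rdy || !en && en
    = en && rdy
These differ: at en=0, rdy=1, E1 = 1 but E2 = 0.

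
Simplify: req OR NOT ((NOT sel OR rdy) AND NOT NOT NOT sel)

req OR NOT ((NOT sel OR rdy) AND NOT NOT NOT sel)
= req OR NOT ((NOT sel OR rdy) AND NOT sel)   [double negation]
= req OR NOT NOT sel   [absorption]
= req OR sel   [double negation]

req OR sel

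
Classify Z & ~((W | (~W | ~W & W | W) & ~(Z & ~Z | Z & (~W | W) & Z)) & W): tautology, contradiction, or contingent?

contingent

Z & ~((W | (~W | ~W & W | W) & ~(Z & ~Z | Z & (~W | W) & Z)) & W)
= Z & ~((W | (~W | ~W & W | W) & ~(Z & ~Z | Z & Z)) & W)
= Z & ~((W | (~W | W) & ~(Z & ~Z | Z & Z)) & W)
= Z & ~((W | ~(Z & ~Z | Z & Z)) & W)
= Z & ~((W | ~Z) & W)
= Z & ~W
This depends on W, Z, so it is not a constant.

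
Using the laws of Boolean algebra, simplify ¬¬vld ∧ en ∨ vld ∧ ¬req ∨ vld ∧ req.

vld

¬¬vld ∧ en ∨ vld ∧ ¬req ∨ vld ∧ req
= ¬¬vld ∧ en ∨ vld   [distribution]
= vld ∧ en ∨ vld   [double negation]
= vld   [absorption]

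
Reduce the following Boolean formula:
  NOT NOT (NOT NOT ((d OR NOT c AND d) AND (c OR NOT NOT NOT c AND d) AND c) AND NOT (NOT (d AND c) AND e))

NOT NOT (NOT NOT ((d OR NOT c AND d) AND (c OR NOT NOT NOT c AND d) AND c) AND NOT (NOT (d AND c) AND e))
= NOT NOT (NOT NOT ((d OR NOT c AND d) AND (c OR NOT c AND d) AND c) AND NOT (NOT (d AND c) AND e))   — double negation
= NOT NOT (NOT NOT ((d AND c OR NOT c AND d) AND c) AND NOT (NOT (d AND c) AND e))   — distribution
= NOT NOT (NOT NOT (d AND c) AND NOT (NOT (d AND c) AND e))   — distribution
= NOT (NOT (d AND c) OR NOT (d AND c) AND e)   — De Morgan
= NOT NOT (d AND c)   — absorption
= d AND c   — double negation

d AND c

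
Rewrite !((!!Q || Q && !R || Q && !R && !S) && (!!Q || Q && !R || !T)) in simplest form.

!((!!Q || Q && !R || Q && !R && !S) && (!!Q || Q && !R || !T))
= !((!!Q || Q && !R) && (!!Q || Q && !R || !T))   [absorption]
= !(!!Q || Q && !R)   [absorption]
= !(Q || Q && !R)   [double negation]
= !Q   [absorption]

!Q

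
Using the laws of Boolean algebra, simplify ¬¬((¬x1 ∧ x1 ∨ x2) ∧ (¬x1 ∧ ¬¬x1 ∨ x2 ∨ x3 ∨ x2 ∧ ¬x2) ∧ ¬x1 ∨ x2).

x2

¬¬((¬x1 ∧ x1 ∨ x2) ∧ (¬x1 ∧ ¬¬x1 ∨ x2 ∨ x3 ∨ x2 ∧ ¬x2) ∧ ¬x1 ∨ x2)
= ¬¬((¬x1 ∧ x1 ∨ x2) ∧ (¬x1 ∧ x1 ∨ x2 ∨ x3 ∨ x2 ∧ ¬x2) ∧ ¬x1 ∨ x2)   (double negation)
= ¬¬((¬x1 ∧ x1 ∨ x2) ∧ (¬x1 ∧ x1 ∨ x2 ∨ x3) ∧ ¬x1 ∨ x2)   (complement / identity)
= (¬x1 ∧ x1 ∨ x2) ∧ (¬x1 ∧ x1 ∨ x2 ∨ x3) ∧ ¬x1 ∨ x2   (double negation)
= (¬x1 ∧ x1 ∨ x2) ∧ ¬x1 ∨ x2   (absorption)
= x2 ∧ ¬x1 ∨ x2   (complement / identity)
= x2   (absorption)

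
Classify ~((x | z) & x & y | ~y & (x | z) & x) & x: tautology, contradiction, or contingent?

contradiction

~((x | z) & x & y | ~y & (x | z) & x) & x
= ~((x | z) & x) & x   — distribution
= ~x & x   — absorption
= 0   — complement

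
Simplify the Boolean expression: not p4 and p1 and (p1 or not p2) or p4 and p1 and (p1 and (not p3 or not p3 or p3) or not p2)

not p4 and p1 and (p1 or not p2) or p4 and p1 and (p1 and (not p3 or not p3 or p3) or not p2)
= not p4 and p1 and (p1 or not p2) or p4 and p1 and (p1 and (not p3 or p3) or not p2)   — idempotence
= not p4 and p1 and (p1 or not p2) or p4 and p1 and (p1 or not p2)   — complement / identity
= p1 and (p1 or not p2)   — distribution
= p1   — absorption

p1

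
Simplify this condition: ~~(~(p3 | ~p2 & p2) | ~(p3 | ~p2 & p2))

~p3

~~(~(p3 | ~p2 & p2) | ~(p3 | ~p2 & p2))
= ~~~(p3 | ~p2 & p2)
= ~~~p3
= ~p3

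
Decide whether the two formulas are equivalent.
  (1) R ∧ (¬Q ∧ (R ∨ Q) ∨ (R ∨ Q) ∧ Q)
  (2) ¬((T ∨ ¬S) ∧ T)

No

E1: R ∧ (¬Q ∧ (R ∨ Q) ∨ (R ∨ Q) ∧ Q)
    = R ∧ (R ∨ Q)   (distribution)
    = R   (absorption)
E2: ¬((T ∨ ¬S) ∧ T)
    = ¬T   (absorption)
These differ: at Q=1, R=0, S=1, T=0, E1 = 0 but E2 = 1.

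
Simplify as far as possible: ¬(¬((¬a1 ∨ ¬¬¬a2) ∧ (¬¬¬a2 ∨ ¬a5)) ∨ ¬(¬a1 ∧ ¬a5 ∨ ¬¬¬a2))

¬(¬((¬a1 ∨ ¬¬¬a2) ∧ (¬¬¬a2 ∨ ¬a5)) ∨ ¬(¬a1 ∧ ¬a5 ∨ ¬¬¬a2))
= ¬(¬(¬a1 ∧ ¬a5 ∨ ¬¬¬a2) ∨ ¬(¬a1 ∧ ¬a5 ∨ ¬¬¬a2))
= ¬¬(¬a1 ∧ ¬a5 ∨ ¬¬¬a2)
= ¬a1 ∧ ¬a5 ∨ ¬¬¬a2
= ¬a1 ∧ ¬a5 ∨ ¬a2

¬a1 ∧ ¬a5 ∨ ¬a2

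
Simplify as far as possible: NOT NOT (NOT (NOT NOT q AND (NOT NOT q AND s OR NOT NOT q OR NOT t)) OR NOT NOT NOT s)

NOT NOT (NOT (NOT NOT q AND (NOT NOT q AND s OR NOT NOT q OR NOT t)) OR NOT NOT NOT s)
= NOT NOT (NOT (NOT NOT q AND (NOT NOT q OR NOT t)) OR NOT NOT NOT s)   [absorption]
= NOT NOT (NOT NOT NOT q OR NOT NOT NOT s)   [absorption]
= NOT (NOT NOT q AND NOT NOT s)   [De Morgan]
= NOT q OR NOT s   [De Morgan]

NOT q OR NOT s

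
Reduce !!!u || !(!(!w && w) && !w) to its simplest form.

!u || w

!!!u || !(!(!w && w) && !w)
= !!!u || !w && w || w   (De Morgan)
= !!!u || w   (complement / identity)
= !u || w   (double negation)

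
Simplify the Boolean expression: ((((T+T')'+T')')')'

T

((((T+T')'+T')')')'
= (((T+T')·T)')'   — De Morgan
= (T')'   — complement / identity
= T   — double negation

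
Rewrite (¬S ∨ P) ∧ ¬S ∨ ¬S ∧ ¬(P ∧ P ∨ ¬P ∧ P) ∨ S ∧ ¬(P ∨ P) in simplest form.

¬S ∨ ¬P

(¬S ∨ P) ∧ ¬S ∨ ¬S ∧ ¬(P ∧ P ∨ ¬P ∧ P) ∨ S ∧ ¬(P ∨ P)
= (¬S ∨ P) ∧ ¬S ∨ ¬S ∧ ¬(P ∧ P ∨ ¬P ∧ P) ∨ S ∧ ¬P   [idempotence]
= (¬S ∨ P) ∧ ¬S ∨ ¬S ∧ ¬P ∨ S ∧ ¬P   [distribution]
= (¬S ∨ P) ∧ ¬S ∨ ¬P   [distribution]
= ¬S ∨ ¬P   [absorption]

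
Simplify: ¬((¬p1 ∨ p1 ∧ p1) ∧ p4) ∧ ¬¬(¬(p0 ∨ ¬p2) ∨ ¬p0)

¬p4 ∧ ¬p0

¬((¬p1 ∨ p1 ∧ p1) ∧ p4) ∧ ¬¬(¬(p0 ∨ ¬p2) ∨ ¬p0)
= ¬((¬p1 ∨ p1 ∧ p1) ∧ p4) ∧ ¬((p0 ∨ ¬p2) ∧ p0)   — De Morgan
= ¬((¬p1 ∨ p1 ∧ p1) ∧ p4) ∧ ¬p0   — absorption
= ¬((¬p1 ∨ p1) ∧ p4) ∧ ¬p0   — idempotence
= ¬p4 ∧ ¬p0   — complement / identity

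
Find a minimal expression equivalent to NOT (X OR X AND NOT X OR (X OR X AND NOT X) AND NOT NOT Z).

NOT X

NOT (X OR X AND NOT X OR (X OR X AND NOT X) AND NOT NOT Z)
= NOT (X OR X AND NOT X OR (X OR X AND NOT X) AND Z)   (double negation)
= NOT (X OR X AND NOT X)   (absorption)
= NOT X   (complement / identity)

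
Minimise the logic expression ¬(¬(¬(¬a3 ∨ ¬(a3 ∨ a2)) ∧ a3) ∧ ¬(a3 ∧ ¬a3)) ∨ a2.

¬(¬(¬(¬a3 ∨ ¬(a3 ∨ a2)) ∧ a3) ∧ ¬(a3 ∧ ¬a3)) ∨ a2
= ¬(¬(a3 ∧ (a3 ∨ a2) ∧ a3) ∧ ¬(a3 ∧ ¬a3)) ∨ a2   (De Morgan)
= ¬(¬(a3 ∧ a3) ∧ ¬(a3 ∧ ¬a3)) ∨ a2   (absorption)
= a3 ∧ a3 ∨ a3 ∧ ¬a3 ∨ a2   (De Morgan)
= a3 ∨ a2   (distribution)

a3 ∨ a2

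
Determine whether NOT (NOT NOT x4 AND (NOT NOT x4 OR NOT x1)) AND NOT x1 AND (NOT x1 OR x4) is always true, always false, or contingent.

contingent

NOT (NOT NOT x4 AND (NOT NOT x4 OR NOT x1)) AND NOT x1 AND (NOT x1 OR x4)
= NOT NOT NOT x4 AND NOT x1 AND (NOT x1 OR x4)   — absorption
= NOT x4 AND NOT x1 AND (NOT x1 OR x4)   — double negation
= NOT x4 AND NOT x1   — absorption
This depends on x1, x4, so it is not a constant.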